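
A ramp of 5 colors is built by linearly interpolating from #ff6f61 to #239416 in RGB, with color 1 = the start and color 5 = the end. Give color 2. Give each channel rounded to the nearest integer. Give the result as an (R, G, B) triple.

With 5 swatches and endpoints inclusive, swatch 2 sits at t = (2 − 1)/(5 − 1) = 1/4 ≈ 0.25.
#ff6f61 → (255, 111, 97); #239416 → (35, 148, 22).
R = 255 + 0.25 × (35 − 255) = 200 → 200
G = 111 + 0.25 × (148 − 111) = 120.25 → 120
B = 97 + 0.25 × (22 − 97) = 78.25 → 78

(200, 120, 78)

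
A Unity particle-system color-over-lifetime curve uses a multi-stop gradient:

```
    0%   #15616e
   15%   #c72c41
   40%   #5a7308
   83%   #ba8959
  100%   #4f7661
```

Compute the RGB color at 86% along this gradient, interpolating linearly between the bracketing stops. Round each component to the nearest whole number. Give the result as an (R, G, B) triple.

86% lies between the 83% and 100% stops, so the local fraction is t = (86 − 83)/(100 − 83) = 3/17 ≈ 0.1765.
#ba8959 → (186, 137, 89); #4f7661 → (79, 118, 97).
R = 186 + 0.1765 × (79 − 186) = 167.114 → 167
G = 137 + 0.1765 × (118 − 137) = 133.647 → 134
B = 89 + 0.1765 × (97 − 89) = 90.412 → 90

(167, 134, 90)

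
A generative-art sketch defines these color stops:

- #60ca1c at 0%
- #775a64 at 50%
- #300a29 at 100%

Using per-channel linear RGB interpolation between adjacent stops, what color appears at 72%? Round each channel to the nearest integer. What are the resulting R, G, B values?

72% lies between the 50% and 100% stops, so the local fraction is t = (72 − 50)/(100 − 50) = 22/50 ≈ 0.44.
#775a64 → (119, 90, 100); #300a29 → (48, 10, 41).
R = 119 + 0.44 × (48 − 119) = 87.76 → 88
G = 90 + 0.44 × (10 − 90) = 54.8 → 55
B = 100 + 0.44 × (41 − 100) = 74.04 → 74

(88, 55, 74)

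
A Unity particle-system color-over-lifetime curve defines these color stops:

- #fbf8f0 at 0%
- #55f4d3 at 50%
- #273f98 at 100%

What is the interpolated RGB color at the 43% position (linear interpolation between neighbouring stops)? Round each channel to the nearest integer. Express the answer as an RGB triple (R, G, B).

43% lies between the 0% and 50% stops, so the local fraction is t = (43 − 0)/(50 − 0) = 43/50 ≈ 0.86.
#fbf8f0 → (251, 248, 240); #55f4d3 → (85, 244, 211).
R = 251 + 0.86 × (85 − 251) = 108.24 → 108
G = 248 + 0.86 × (244 − 248) = 244.56 → 245
B = 240 + 0.86 × (211 − 240) = 215.06 → 215

(108, 245, 215)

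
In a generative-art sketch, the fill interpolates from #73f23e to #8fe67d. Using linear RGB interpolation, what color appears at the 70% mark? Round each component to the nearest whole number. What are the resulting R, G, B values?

#73f23e → (115, 242, 62); #8fe67d → (143, 230, 125).
70% corresponds to t = 0.7.
R = 115 + 0.7 × (143 − 115) = 115 + 0.7 × 28 = 134.6 → 135
G = 242 + 0.7 × (230 − 242) = 242 + 0.7 × -12 = 233.6 → 234
B = 62 + 0.7 × (125 − 62) = 62 + 0.7 × 63 = 106.1 → 106
So the blended color is (135, 234, 106), about #87ea6a.

(135, 234, 106)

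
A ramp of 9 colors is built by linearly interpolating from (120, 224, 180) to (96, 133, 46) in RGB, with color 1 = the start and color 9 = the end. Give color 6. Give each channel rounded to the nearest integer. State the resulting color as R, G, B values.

With 9 swatches and endpoints inclusive, swatch 6 sits at t = (6 − 1)/(9 − 1) = 5/8 ≈ 0.625.
R = 120 + 0.625 × (96 − 120) = 105 → 105
G = 224 + 0.625 × (133 − 224) = 167.125 → 167
B = 180 + 0.625 × (46 − 180) = 96.25 → 96

(105, 167, 96)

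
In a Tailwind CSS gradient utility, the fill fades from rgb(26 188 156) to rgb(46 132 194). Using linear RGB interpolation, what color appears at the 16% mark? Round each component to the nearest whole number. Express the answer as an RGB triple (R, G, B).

(29, 179, 162)

16% corresponds to t = 0.16.
R = 26 + 0.16 × (46 − 26) = 26 + 0.16 × 20 = 29.2 → 29
G = 188 + 0.16 × (132 − 188) = 188 + 0.16 × -56 = 179.04 → 179
B = 156 + 0.16 × (194 − 156) = 156 + 0.16 × 38 = 162.08 → 162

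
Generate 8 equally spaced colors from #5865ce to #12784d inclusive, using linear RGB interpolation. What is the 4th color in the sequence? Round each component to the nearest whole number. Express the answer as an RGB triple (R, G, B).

(58, 109, 151)

With 8 swatches and endpoints inclusive, swatch 4 sits at t = (4 − 1)/(8 − 1) = 3/7 ≈ 0.4286.
#5865ce → (88, 101, 206); #12784d → (18, 120, 77).
R = 88 + 0.4286 × (18 − 88) = 57.998 → 58
G = 101 + 0.4286 × (120 − 101) = 109.143 → 109
B = 206 + 0.4286 × (77 − 206) = 150.711 → 151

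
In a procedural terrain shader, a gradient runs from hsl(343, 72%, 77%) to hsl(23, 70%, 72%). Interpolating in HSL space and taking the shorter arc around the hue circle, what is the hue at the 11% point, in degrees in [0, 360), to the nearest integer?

Hue: 23 − 343 = -320°, but |-320| > 180 so the shorter arc goes the other way: Δh = -320 + 360 = 40°.
H = 343 + 0.11 × (40) = 347.4 → 347°

347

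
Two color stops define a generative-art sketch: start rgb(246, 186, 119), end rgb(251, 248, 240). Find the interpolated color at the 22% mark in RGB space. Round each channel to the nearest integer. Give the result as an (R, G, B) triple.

(247, 200, 146)

22% corresponds to t = 0.22.
R = 246 + 0.22 × (251 − 246) = 246 + 0.22 × 5 = 247.1 → 247
G = 186 + 0.22 × (248 − 186) = 186 + 0.22 × 62 = 199.64 → 200
B = 119 + 0.22 × (240 − 119) = 119 + 0.22 × 121 = 145.62 → 146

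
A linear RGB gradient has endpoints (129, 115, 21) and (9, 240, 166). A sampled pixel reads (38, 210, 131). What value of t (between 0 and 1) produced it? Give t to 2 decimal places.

Invert the lerp on the B channel (largest span, 145): t = (131 − 21) / (166 − 21) = 110/145 = 0.75862.
Check on R: (38 − 129)/(9 − 129) = 0.7583 ✓

0.76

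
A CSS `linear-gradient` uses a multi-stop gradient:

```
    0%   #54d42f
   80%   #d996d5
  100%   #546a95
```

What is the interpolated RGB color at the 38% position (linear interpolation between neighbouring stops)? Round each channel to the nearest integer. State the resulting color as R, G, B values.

38% lies between the 0% and 80% stops, so the local fraction is t = (38 − 0)/(80 − 0) = 38/80 ≈ 0.475.
#54d42f → (84, 212, 47); #d996d5 → (217, 150, 213).
R = 84 + 0.475 × (217 − 84) = 147.175 → 147
G = 212 + 0.475 × (150 − 212) = 182.55 → 183
B = 47 + 0.475 × (213 − 47) = 125.85 → 126

(147, 183, 126)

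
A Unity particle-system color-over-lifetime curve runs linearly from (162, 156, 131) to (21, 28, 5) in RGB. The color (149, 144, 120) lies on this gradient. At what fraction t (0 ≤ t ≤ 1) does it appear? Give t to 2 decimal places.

Invert the lerp on the R channel (largest span, 141): t = (149 − 162) / (21 − 162) = -13/-141 = 0.092199.
Check on G: (144 − 156)/(28 − 156) = 0.09375 ✓

0.09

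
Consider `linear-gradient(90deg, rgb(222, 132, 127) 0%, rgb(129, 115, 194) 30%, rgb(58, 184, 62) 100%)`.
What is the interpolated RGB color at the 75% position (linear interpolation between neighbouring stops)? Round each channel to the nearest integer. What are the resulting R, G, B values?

(83, 159, 109)

75% lies between the 30% and 100% stops, so the local fraction is t = (75 − 30)/(100 − 30) = 45/70 ≈ 0.6429.
R = 129 + 0.6429 × (58 − 129) = 83.354 → 83
G = 115 + 0.6429 × (184 − 115) = 159.36 → 159
B = 194 + 0.6429 × (62 − 194) = 109.137 → 109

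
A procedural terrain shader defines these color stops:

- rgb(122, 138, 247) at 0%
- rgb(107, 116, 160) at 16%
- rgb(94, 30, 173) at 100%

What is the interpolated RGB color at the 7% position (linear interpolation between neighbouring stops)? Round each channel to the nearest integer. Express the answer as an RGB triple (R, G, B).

(115, 128, 209)

7% lies between the 0% and 16% stops, so the local fraction is t = (7 − 0)/(16 − 0) = 7/16 ≈ 0.4375.
R = 122 + 0.4375 × (107 − 122) = 115.438 → 115
G = 138 + 0.4375 × (116 − 138) = 128.375 → 128
B = 247 + 0.4375 × (160 − 247) = 208.938 → 209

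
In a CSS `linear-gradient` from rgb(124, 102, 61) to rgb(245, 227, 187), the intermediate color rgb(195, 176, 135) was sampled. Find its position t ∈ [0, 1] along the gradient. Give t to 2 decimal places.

0.59

Invert the lerp on the B channel (largest span, 126): t = (135 − 61) / (187 − 61) = 74/126 = 0.5873.
Check on R: (195 − 124)/(245 − 124) = 0.5868 ✓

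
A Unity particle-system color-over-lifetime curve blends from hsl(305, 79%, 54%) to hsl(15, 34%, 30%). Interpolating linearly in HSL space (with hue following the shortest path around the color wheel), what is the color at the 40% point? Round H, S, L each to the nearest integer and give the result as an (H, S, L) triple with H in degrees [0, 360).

Hue: 15 − 305 = -290°, but |-290| > 180 so the shorter arc goes the other way: Δh = -290 + 360 = 70°.
H = 305 + 0.4 × (70) = 333 → 333°
S = 79 + 0.4 × (34 − 79) = 61 → 61%
L = 54 + 0.4 × (30 − 54) = 44.4 → 44%

(333, 61, 44)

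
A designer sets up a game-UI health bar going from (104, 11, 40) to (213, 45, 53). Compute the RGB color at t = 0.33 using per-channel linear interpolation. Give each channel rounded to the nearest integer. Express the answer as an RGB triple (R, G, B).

(140, 22, 44)

R = 104 + 0.33 × (213 − 104) = 104 + 0.33 × 109 = 139.97 → 140
G = 11 + 0.33 × (45 − 11) = 11 + 0.33 × 34 = 22.22 → 22
B = 40 + 0.33 × (53 − 40) = 40 + 0.33 × 13 = 44.29 → 44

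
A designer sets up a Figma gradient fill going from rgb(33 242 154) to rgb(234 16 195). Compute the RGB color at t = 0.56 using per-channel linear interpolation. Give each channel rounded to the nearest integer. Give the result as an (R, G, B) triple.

R = 33 + 0.56 × (234 − 33) = 33 + 0.56 × 201 = 145.56 → 146
G = 242 + 0.56 × (16 − 242) = 242 + 0.56 × -226 = 115.44 → 115
B = 154 + 0.56 × (195 − 154) = 154 + 0.56 × 41 = 176.96 → 177

(146, 115, 177)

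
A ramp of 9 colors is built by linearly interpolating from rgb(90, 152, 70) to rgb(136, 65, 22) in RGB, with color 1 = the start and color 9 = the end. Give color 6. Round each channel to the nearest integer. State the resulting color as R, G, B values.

(119, 98, 40)

With 9 swatches and endpoints inclusive, swatch 6 sits at t = (6 − 1)/(9 − 1) = 5/8 ≈ 0.625.
R = 90 + 0.625 × (136 − 90) = 118.75 → 119
G = 152 + 0.625 × (65 − 152) = 97.625 → 98
B = 70 + 0.625 × (22 − 70) = 40 → 40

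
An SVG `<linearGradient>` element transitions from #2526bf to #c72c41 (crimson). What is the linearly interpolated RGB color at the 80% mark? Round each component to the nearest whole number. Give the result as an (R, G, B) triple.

(167, 43, 90)

#2526bf → (37, 38, 191); #c72c41 → (199, 44, 65).
80% corresponds to t = 0.8.
R = 37 + 0.8 × (199 − 37) = 37 + 0.8 × 162 = 166.6 → 167
G = 38 + 0.8 × (44 − 38) = 38 + 0.8 × 6 = 42.8 → 43
B = 191 + 0.8 × (65 − 191) = 191 + 0.8 × -126 = 90.2 → 90
So the blended color is (167, 43, 90), about #a72b5a.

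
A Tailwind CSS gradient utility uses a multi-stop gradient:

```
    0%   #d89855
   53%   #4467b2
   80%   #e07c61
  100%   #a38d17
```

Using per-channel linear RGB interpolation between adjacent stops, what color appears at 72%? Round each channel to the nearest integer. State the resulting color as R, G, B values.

(178, 118, 121)

72% lies between the 53% and 80% stops, so the local fraction is t = (72 − 53)/(80 − 53) = 19/27 ≈ 0.7037.
#4467b2 → (68, 103, 178); #e07c61 → (224, 124, 97).
R = 68 + 0.7037 × (224 − 68) = 177.777 → 178
G = 103 + 0.7037 × (124 − 103) = 117.778 → 118
B = 178 + 0.7037 × (97 − 178) = 121 → 121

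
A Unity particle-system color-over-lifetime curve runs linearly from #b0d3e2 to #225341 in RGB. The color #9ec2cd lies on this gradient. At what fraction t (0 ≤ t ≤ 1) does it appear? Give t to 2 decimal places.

0.13

Invert the lerp on the B channel (largest span, 161): t = (205 − 226) / (65 − 226) = -21/-161 = 0.13043.
Check on R: (158 − 176)/(34 − 176) = 0.1268 ✓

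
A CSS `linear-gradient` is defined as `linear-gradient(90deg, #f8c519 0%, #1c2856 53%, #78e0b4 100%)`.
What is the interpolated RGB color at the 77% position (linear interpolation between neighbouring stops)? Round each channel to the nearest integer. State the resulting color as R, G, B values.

77% lies between the 53% and 100% stops, so the local fraction is t = (77 − 53)/(100 − 53) = 24/47 ≈ 0.5106.
#1c2856 → (28, 40, 86); #78e0b4 → (120, 224, 180).
R = 28 + 0.5106 × (120 − 28) = 74.975 → 75
G = 40 + 0.5106 × (224 − 40) = 133.95 → 134
B = 86 + 0.5106 × (180 − 86) = 133.996 → 134

(75, 134, 134)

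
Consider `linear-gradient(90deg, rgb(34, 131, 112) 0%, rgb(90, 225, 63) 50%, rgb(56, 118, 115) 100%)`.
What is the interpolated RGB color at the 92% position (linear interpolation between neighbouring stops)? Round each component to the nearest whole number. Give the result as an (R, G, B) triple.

92% lies between the 50% and 100% stops, so the local fraction is t = (92 − 50)/(100 − 50) = 42/50 ≈ 0.84.
R = 90 + 0.84 × (56 − 90) = 61.44 → 61
G = 225 + 0.84 × (118 − 225) = 135.12 → 135
B = 63 + 0.84 × (115 − 63) = 106.68 → 107

(61, 135, 107)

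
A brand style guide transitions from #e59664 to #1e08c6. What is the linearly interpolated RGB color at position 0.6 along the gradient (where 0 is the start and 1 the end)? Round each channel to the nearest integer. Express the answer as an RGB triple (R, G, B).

#e59664 → (229, 150, 100); #1e08c6 → (30, 8, 198).
R = 229 + 0.6 × (30 − 229) = 229 + 0.6 × -199 = 109.6 → 110
G = 150 + 0.6 × (8 − 150) = 150 + 0.6 × -142 = 64.8 → 65
B = 100 + 0.6 × (198 − 100) = 100 + 0.6 × 98 = 158.8 → 159

(110, 65, 159)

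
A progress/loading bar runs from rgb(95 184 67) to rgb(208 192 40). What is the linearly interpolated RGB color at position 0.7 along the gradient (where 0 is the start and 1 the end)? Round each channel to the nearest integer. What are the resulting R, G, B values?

R = 95 + 0.7 × (208 − 95) = 95 + 0.7 × 113 = 174.1 → 174
G = 184 + 0.7 × (192 − 184) = 184 + 0.7 × 8 = 189.6 → 190
B = 67 + 0.7 × (40 − 67) = 67 + 0.7 × -27 = 48.1 → 48

(174, 190, 48)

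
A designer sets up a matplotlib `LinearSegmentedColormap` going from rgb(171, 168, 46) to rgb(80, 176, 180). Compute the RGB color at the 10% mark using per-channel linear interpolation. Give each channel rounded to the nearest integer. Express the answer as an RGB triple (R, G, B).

10% corresponds to t = 0.1.
R = 171 + 0.1 × (80 − 171) = 171 + 0.1 × -91 = 161.9 → 162
G = 168 + 0.1 × (176 − 168) = 168 + 0.1 × 8 = 168.8 → 169
B = 46 + 0.1 × (180 − 46) = 46 + 0.1 × 134 = 59.4 → 59
So the blended color is (162, 169, 59), about #a2a93b.

(162, 169, 59)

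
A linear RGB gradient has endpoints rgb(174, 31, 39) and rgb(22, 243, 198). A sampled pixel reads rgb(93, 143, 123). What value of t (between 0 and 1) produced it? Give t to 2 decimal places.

Invert the lerp on the G channel (largest span, 212): t = (143 − 31) / (243 − 31) = 112/212 = 0.5283.
Check on R: (93 − 174)/(22 − 174) = 0.5329 ✓

0.53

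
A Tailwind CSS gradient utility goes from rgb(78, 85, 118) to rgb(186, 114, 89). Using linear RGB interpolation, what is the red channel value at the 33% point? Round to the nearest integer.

R = 78 + 0.33 × (186 − 78) = 113.64 → 114

114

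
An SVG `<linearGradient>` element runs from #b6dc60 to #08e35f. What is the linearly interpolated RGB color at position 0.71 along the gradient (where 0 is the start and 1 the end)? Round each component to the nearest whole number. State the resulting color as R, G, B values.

#b6dc60 → (182, 220, 96); #08e35f → (8, 227, 95).
R = 182 + 0.71 × (8 − 182) = 182 + 0.71 × -174 = 58.46 → 58
G = 220 + 0.71 × (227 − 220) = 220 + 0.71 × 7 = 224.97 → 225
B = 96 + 0.71 × (95 − 96) = 96 + 0.71 × -1 = 95.29 → 95

(58, 225, 95)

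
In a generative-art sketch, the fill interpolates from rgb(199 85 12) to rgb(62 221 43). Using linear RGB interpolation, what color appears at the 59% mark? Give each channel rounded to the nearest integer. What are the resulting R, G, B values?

59% corresponds to t = 0.59.
R = 199 + 0.59 × (62 − 199) = 199 + 0.59 × -137 = 118.17 → 118
G = 85 + 0.59 × (221 − 85) = 85 + 0.59 × 136 = 165.24 → 165
B = 12 + 0.59 × (43 − 12) = 12 + 0.59 × 31 = 30.29 → 30
So the blended color is (118, 165, 30), about #76a51e.

(118, 165, 30)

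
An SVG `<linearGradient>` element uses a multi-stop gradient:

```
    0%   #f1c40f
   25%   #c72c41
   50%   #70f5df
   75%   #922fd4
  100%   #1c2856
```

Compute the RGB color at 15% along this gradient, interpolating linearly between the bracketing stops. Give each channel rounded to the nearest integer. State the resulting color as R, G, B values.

(216, 105, 45)

15% lies between the 0% and 25% stops, so the local fraction is t = (15 − 0)/(25 − 0) = 15/25 ≈ 0.6.
#f1c40f → (241, 196, 15); #c72c41 → (199, 44, 65).
R = 241 + 0.6 × (199 − 241) = 215.8 → 216
G = 196 + 0.6 × (44 − 196) = 104.8 → 105
B = 15 + 0.6 × (65 − 15) = 45 → 45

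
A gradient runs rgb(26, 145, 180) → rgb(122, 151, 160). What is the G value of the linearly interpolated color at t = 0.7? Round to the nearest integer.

G = 145 + 0.7 × (151 − 145) = 149.2 → 149

149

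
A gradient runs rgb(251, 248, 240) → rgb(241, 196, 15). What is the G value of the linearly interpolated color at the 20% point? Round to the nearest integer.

G = 248 + 0.2 × (196 − 248) = 237.6 → 238

238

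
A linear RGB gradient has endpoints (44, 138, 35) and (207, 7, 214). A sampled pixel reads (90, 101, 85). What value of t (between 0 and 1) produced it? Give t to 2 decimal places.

Invert the lerp on the B channel (largest span, 179): t = (85 − 35) / (214 − 35) = 50/179 = 0.27933.
Check on R: (90 − 44)/(207 − 44) = 0.2822 ✓

0.28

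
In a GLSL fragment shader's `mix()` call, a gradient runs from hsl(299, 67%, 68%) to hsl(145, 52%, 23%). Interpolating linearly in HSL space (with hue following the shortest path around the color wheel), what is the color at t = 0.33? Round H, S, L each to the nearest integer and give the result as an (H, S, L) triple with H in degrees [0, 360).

Hue arc: Δh = 145 − 299 = -154° (|Δh| ≤ 180, already the shorter path).
H = 299 + 0.33 × (-154) = 248.18 → 248°
S = 67 + 0.33 × (52 − 67) = 62.05 → 62%
L = 68 + 0.33 × (23 − 68) = 53.15 → 53%

(248, 62, 53)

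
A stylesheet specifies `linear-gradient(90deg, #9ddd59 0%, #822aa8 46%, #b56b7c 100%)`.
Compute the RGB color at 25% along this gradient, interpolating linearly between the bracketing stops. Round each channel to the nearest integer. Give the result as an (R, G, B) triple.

25% lies between the 0% and 46% stops, so the local fraction is t = (25 − 0)/(46 − 0) = 25/46 ≈ 0.5435.
#9ddd59 → (157, 221, 89); #822aa8 → (130, 42, 168).
R = 157 + 0.5435 × (130 − 157) = 142.326 → 142
G = 221 + 0.5435 × (42 − 221) = 123.713 → 124
B = 89 + 0.5435 × (168 − 89) = 131.936 → 132

(142, 124, 132)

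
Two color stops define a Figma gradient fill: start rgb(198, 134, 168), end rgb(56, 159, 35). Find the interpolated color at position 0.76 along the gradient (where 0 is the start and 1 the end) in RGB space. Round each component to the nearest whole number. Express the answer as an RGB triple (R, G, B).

R = 198 + 0.76 × (56 − 198) = 198 + 0.76 × -142 = 90.08 → 90
G = 134 + 0.76 × (159 − 134) = 134 + 0.76 × 25 = 153 → 153
B = 168 + 0.76 × (35 − 168) = 168 + 0.76 × -133 = 66.92 → 67
So the blended color is (90, 153, 67), about #5a9943.

(90, 153, 67)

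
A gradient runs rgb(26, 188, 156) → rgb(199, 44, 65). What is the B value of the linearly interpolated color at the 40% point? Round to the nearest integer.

B = 156 + 0.4 × (65 − 156) = 119.6 → 120

120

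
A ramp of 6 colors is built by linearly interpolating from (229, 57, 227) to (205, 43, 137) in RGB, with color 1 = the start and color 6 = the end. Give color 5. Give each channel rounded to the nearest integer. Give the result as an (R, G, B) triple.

With 6 swatches and endpoints inclusive, swatch 5 sits at t = (5 − 1)/(6 − 1) = 4/5 ≈ 0.8.
R = 229 + 0.8 × (205 − 229) = 209.8 → 210
G = 57 + 0.8 × (43 − 57) = 45.8 → 46
B = 227 + 0.8 × (137 − 227) = 155 → 155

(210, 46, 155)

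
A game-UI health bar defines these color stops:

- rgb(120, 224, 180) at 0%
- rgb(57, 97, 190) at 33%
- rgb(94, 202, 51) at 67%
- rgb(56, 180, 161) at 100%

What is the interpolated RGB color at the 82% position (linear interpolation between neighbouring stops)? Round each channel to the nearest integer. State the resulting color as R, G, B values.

82% lies between the 67% and 100% stops, so the local fraction is t = (82 − 67)/(100 − 67) = 15/33 ≈ 0.4545.
R = 94 + 0.4545 × (56 − 94) = 76.729 → 77
G = 202 + 0.4545 × (180 − 202) = 192.001 → 192
B = 51 + 0.4545 × (161 − 51) = 100.995 → 101

(77, 192, 101)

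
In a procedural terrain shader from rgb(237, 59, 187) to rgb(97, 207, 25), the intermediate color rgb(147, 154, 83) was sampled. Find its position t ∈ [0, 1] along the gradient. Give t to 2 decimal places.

Invert the lerp on the B channel (largest span, 162): t = (83 − 187) / (25 − 187) = -104/-162 = 0.64198.
Check on R: (147 − 237)/(97 − 237) = 0.6429 ✓

0.64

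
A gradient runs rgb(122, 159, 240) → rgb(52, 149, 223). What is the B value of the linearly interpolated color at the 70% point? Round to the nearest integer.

B = 240 + 0.7 × (223 − 240) = 228.1 → 228

228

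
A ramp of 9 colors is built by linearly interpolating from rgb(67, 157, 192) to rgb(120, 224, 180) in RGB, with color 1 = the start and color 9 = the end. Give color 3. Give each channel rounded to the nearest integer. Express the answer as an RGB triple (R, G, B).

(80, 174, 189)

With 9 swatches and endpoints inclusive, swatch 3 sits at t = (3 − 1)/(9 − 1) = 2/8 ≈ 0.25.
R = 67 + 0.25 × (120 − 67) = 80.25 → 80
G = 157 + 0.25 × (224 − 157) = 173.75 → 174
B = 192 + 0.25 × (180 − 192) = 189 → 189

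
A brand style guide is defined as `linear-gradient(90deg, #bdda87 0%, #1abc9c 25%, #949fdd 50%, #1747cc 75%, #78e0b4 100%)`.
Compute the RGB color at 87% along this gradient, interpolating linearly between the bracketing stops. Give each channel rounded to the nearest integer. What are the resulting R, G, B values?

87% lies between the 75% and 100% stops, so the local fraction is t = (87 − 75)/(100 − 75) = 12/25 ≈ 0.48.
#1747cc → (23, 71, 204); #78e0b4 → (120, 224, 180).
R = 23 + 0.48 × (120 − 23) = 69.56 → 70
G = 71 + 0.48 × (224 − 71) = 144.44 → 144
B = 204 + 0.48 × (180 − 204) = 192.48 → 192

(70, 144, 192)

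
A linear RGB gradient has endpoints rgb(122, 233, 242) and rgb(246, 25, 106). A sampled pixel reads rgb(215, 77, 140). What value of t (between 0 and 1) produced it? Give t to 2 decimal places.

0.75

Invert the lerp on the G channel (largest span, 208): t = (77 − 233) / (25 − 233) = -156/-208 = 0.75.
Check on R: (215 − 122)/(246 − 122) = 0.75 ✓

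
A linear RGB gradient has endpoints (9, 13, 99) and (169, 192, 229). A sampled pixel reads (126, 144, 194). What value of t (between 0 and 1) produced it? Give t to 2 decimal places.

Invert the lerp on the G channel (largest span, 179): t = (144 − 13) / (192 − 13) = 131/179 = 0.73184.
Check on R: (126 − 9)/(169 − 9) = 0.7312 ✓

0.73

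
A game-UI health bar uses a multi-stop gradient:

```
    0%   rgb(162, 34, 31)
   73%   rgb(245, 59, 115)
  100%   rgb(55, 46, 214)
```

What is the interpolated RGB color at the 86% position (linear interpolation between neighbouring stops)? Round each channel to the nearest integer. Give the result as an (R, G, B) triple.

(154, 53, 163)

86% lies between the 73% and 100% stops, so the local fraction is t = (86 − 73)/(100 − 73) = 13/27 ≈ 0.4815.
R = 245 + 0.4815 × (55 − 245) = 153.515 → 154
G = 59 + 0.4815 × (46 − 59) = 52.74 → 53
B = 115 + 0.4815 × (214 − 115) = 162.668 → 163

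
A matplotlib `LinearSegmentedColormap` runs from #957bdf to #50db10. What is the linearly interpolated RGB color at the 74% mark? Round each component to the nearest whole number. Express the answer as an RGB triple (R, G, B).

(98, 194, 70)

#957bdf → (149, 123, 223); #50db10 → (80, 219, 16).
74% corresponds to t = 0.74.
R = 149 + 0.74 × (80 − 149) = 149 + 0.74 × -69 = 97.94 → 98
G = 123 + 0.74 × (219 − 123) = 123 + 0.74 × 96 = 194.04 → 194
B = 223 + 0.74 × (16 − 223) = 223 + 0.74 × -207 = 69.82 → 70
So the blended color is (98, 194, 70), about #62c246.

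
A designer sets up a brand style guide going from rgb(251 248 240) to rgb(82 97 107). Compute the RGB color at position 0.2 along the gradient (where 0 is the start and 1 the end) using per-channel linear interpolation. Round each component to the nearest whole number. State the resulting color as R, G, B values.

R = 251 + 0.2 × (82 − 251) = 251 + 0.2 × -169 = 217.2 → 217
G = 248 + 0.2 × (97 − 248) = 248 + 0.2 × -151 = 217.8 → 218
B = 240 + 0.2 × (107 − 240) = 240 + 0.2 × -133 = 213.4 → 213
So the blended color is (217, 218, 213), about #d9dad5.

(217, 218, 213)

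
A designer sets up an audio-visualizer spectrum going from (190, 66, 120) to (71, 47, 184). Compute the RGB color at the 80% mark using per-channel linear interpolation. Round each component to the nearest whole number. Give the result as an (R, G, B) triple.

(95, 51, 171)

80% corresponds to t = 0.8.
R = 190 + 0.8 × (71 − 190) = 190 + 0.8 × -119 = 94.8 → 95
G = 66 + 0.8 × (47 − 66) = 66 + 0.8 × -19 = 50.8 → 51
B = 120 + 0.8 × (184 − 120) = 120 + 0.8 × 64 = 171.2 → 171
So the blended color is (95, 51, 171), about #5f33ab.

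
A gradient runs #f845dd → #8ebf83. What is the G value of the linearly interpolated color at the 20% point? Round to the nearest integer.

93

G₁ = 69 (from #f845dd), G₂ = 191 (from #8ebf83).
G = 69 + 0.2 × (191 − 69) = 93.4 → 93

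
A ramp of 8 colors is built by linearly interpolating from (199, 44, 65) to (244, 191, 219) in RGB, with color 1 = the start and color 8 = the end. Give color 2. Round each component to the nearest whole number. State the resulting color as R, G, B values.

(205, 65, 87)

With 8 swatches and endpoints inclusive, swatch 2 sits at t = (2 − 1)/(8 − 1) = 1/7 ≈ 0.1429.
R = 199 + 0.1429 × (244 − 199) = 205.43 → 205
G = 44 + 0.1429 × (191 − 44) = 65.006 → 65
B = 65 + 0.1429 × (219 − 65) = 87.007 → 87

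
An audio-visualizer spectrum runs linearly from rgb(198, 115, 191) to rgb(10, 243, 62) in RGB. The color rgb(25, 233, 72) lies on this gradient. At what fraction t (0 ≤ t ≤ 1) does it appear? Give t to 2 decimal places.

0.92

Invert the lerp on the R channel (largest span, 188): t = (25 − 198) / (10 − 198) = -173/-188 = 0.92021.
Check on G: (233 − 115)/(243 − 115) = 0.9219 ✓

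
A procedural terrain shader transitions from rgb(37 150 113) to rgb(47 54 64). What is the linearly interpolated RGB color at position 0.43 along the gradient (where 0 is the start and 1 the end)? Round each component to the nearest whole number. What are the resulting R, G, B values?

R = 37 + 0.43 × (47 − 37) = 37 + 0.43 × 10 = 41.3 → 41
G = 150 + 0.43 × (54 − 150) = 150 + 0.43 × -96 = 108.72 → 109
B = 113 + 0.43 × (64 − 113) = 113 + 0.43 × -49 = 91.93 → 92

(41, 109, 92)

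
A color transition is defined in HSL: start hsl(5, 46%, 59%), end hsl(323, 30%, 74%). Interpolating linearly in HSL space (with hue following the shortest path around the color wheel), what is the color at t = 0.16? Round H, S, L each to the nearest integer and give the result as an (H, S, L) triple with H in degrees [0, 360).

(358, 43, 61)

Hue: 323 − 5 = 318°, but |318| > 180 so the shorter arc goes the other way: Δh = 318 − 360 = -42°.
H = 5 + 0.16 × (-42) = -1.72 → -2 → -2 mod 360 = 358°
S = 46 + 0.16 × (30 − 46) = 43.44 → 43%
L = 59 + 0.16 × (74 − 59) = 61.4 → 61%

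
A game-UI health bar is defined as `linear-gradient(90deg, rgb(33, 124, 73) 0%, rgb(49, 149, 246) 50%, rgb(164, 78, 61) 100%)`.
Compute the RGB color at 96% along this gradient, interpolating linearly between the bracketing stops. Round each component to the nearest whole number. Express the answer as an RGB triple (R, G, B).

(155, 84, 76)

96% lies between the 50% and 100% stops, so the local fraction is t = (96 − 50)/(100 − 50) = 46/50 ≈ 0.92.
R = 49 + 0.92 × (164 − 49) = 154.8 → 155
G = 149 + 0.92 × (78 − 149) = 83.68 → 84
B = 246 + 0.92 × (61 − 246) = 75.8 → 76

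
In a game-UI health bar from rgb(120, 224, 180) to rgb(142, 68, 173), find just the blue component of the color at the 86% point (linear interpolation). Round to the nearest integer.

B = 180 + 0.86 × (173 − 180) = 173.98 → 174

174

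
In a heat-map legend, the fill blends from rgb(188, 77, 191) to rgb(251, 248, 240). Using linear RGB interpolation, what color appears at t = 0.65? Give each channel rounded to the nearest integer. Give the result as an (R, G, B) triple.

R = 188 + 0.65 × (251 − 188) = 188 + 0.65 × 63 = 228.95 → 229
G = 77 + 0.65 × (248 − 77) = 77 + 0.65 × 171 = 188.15 → 188
B = 191 + 0.65 × (240 − 191) = 191 + 0.65 × 49 = 222.85 → 223

(229, 188, 223)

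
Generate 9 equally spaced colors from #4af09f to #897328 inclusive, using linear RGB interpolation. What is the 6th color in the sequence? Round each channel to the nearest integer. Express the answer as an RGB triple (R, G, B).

With 9 swatches and endpoints inclusive, swatch 6 sits at t = (6 − 1)/(9 − 1) = 5/8 ≈ 0.625.
#4af09f → (74, 240, 159); #897328 → (137, 115, 40).
R = 74 + 0.625 × (137 − 74) = 113.375 → 113
G = 240 + 0.625 × (115 − 240) = 161.875 → 162
B = 159 + 0.625 × (40 − 159) = 84.625 → 85

(113, 162, 85)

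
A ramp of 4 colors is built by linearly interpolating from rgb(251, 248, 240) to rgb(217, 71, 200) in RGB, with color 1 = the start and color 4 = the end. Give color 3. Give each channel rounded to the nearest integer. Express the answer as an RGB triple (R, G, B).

With 4 swatches and endpoints inclusive, swatch 3 sits at t = (3 − 1)/(4 − 1) = 2/3 ≈ 0.6667.
R = 251 + 0.6667 × (217 − 251) = 228.332 → 228
G = 248 + 0.6667 × (71 − 248) = 129.994 → 130
B = 240 + 0.6667 × (200 − 240) = 213.332 → 213

(228, 130, 213)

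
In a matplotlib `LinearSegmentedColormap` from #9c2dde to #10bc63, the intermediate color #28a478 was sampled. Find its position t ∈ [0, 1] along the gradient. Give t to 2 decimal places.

Invert the lerp on the G channel (largest span, 143): t = (164 − 45) / (188 − 45) = 119/143 = 0.83217.
Check on R: (40 − 156)/(16 − 156) = 0.8286 ✓

0.83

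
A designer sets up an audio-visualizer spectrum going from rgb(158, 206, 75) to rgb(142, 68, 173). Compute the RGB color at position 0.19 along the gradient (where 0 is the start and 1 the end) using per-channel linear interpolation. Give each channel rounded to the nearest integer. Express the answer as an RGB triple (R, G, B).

R = 158 + 0.19 × (142 − 158) = 158 + 0.19 × -16 = 154.96 → 155
G = 206 + 0.19 × (68 − 206) = 206 + 0.19 × -138 = 179.78 → 180
B = 75 + 0.19 × (173 − 75) = 75 + 0.19 × 98 = 93.62 → 94

(155, 180, 94)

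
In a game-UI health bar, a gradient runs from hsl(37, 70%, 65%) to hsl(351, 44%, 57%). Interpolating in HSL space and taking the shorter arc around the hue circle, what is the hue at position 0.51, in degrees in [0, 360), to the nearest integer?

Hue: 351 − 37 = 314°, but |314| > 180 so the shorter arc goes the other way: Δh = 314 − 360 = -46°.
H = 37 + 0.51 × (-46) = 13.54 → 14°

14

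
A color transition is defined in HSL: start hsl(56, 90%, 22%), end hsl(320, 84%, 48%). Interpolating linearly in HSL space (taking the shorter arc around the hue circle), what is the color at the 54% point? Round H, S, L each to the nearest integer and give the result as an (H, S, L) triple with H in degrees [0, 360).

Hue: 320 − 56 = 264°, but |264| > 180 so the shorter arc goes the other way: Δh = 264 − 360 = -96°.
H = 56 + 0.54 × (-96) = 4.16 → 4°
S = 90 + 0.54 × (84 − 90) = 86.76 → 87%
L = 22 + 0.54 × (48 − 22) = 36.04 → 36%

(4, 87, 36)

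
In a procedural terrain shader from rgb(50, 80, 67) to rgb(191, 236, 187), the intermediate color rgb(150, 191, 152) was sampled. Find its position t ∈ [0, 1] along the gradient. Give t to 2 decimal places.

Invert the lerp on the G channel (largest span, 156): t = (191 − 80) / (236 − 80) = 111/156 = 0.71154.
Check on R: (150 − 50)/(191 − 50) = 0.7092 ✓

0.71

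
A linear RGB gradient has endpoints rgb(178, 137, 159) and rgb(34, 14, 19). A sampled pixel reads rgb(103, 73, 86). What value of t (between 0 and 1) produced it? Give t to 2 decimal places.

0.52

Invert the lerp on the R channel (largest span, 144): t = (103 − 178) / (34 − 178) = -75/-144 = 0.52083.
Check on G: (73 − 137)/(14 − 137) = 0.5203 ✓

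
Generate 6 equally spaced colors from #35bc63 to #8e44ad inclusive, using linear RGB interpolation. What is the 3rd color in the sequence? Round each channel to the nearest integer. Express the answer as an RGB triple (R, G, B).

(89, 140, 129)

With 6 swatches and endpoints inclusive, swatch 3 sits at t = (3 − 1)/(6 − 1) = 2/5 ≈ 0.4.
#35bc63 → (53, 188, 99); #8e44ad → (142, 68, 173).
R = 53 + 0.4 × (142 − 53) = 88.6 → 89
G = 188 + 0.4 × (68 − 188) = 140 → 140
B = 99 + 0.4 × (173 − 99) = 128.6 → 129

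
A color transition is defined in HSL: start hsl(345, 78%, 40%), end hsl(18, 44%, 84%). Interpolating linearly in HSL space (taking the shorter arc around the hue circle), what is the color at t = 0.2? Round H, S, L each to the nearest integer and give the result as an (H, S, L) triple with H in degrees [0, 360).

(352, 71, 49)

Hue: 18 − 345 = -327°, but |-327| > 180 so the shorter arc goes the other way: Δh = -327 + 360 = 33°.
H = 345 + 0.2 × (33) = 351.6 → 352°
S = 78 + 0.2 × (44 − 78) = 71.2 → 71%
L = 40 + 0.2 × (84 − 40) = 48.8 → 49%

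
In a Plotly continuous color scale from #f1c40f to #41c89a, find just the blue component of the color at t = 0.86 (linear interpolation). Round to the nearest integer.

135

B₁ = 15 (from #f1c40f), B₂ = 154 (from #41c89a).
B = 15 + 0.86 × (154 − 15) = 134.54 → 135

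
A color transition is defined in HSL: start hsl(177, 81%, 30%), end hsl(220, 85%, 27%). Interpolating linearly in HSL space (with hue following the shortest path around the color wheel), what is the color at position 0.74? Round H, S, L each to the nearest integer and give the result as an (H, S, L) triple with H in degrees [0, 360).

Hue arc: Δh = 220 − 177 = 43° (|Δh| ≤ 180, already the shorter path).
H = 177 + 0.74 × (43) = 208.82 → 209°
S = 81 + 0.74 × (85 − 81) = 83.96 → 84%
L = 30 + 0.74 × (27 − 30) = 27.78 → 28%

(209, 84, 28)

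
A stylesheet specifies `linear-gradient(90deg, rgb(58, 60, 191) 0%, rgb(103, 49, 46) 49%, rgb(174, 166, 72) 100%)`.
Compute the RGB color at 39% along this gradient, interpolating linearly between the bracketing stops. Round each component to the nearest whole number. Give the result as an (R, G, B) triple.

39% lies between the 0% and 49% stops, so the local fraction is t = (39 − 0)/(49 − 0) = 39/49 ≈ 0.7959.
R = 58 + 0.7959 × (103 − 58) = 93.816 → 94
G = 60 + 0.7959 × (49 − 60) = 51.245 → 51
B = 191 + 0.7959 × (46 − 191) = 75.594 → 76

(94, 51, 76)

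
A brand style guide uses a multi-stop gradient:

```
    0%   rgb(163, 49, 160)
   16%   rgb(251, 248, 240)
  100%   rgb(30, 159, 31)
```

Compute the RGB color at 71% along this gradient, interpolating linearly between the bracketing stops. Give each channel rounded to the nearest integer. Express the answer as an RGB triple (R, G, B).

71% lies between the 16% and 100% stops, so the local fraction is t = (71 − 16)/(100 − 16) = 55/84 ≈ 0.6548.
R = 251 + 0.6548 × (30 − 251) = 106.289 → 106
G = 248 + 0.6548 × (159 − 248) = 189.723 → 190
B = 240 + 0.6548 × (31 − 240) = 103.147 → 103

(106, 190, 103)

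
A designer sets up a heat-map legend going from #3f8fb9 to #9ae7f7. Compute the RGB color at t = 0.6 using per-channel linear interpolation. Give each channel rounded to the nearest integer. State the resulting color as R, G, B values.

#3f8fb9 → (63, 143, 185); #9ae7f7 → (154, 231, 247).
R = 63 + 0.6 × (154 − 63) = 63 + 0.6 × 91 = 117.6 → 118
G = 143 + 0.6 × (231 − 143) = 143 + 0.6 × 88 = 195.8 → 196
B = 185 + 0.6 × (247 − 185) = 185 + 0.6 × 62 = 222.2 → 222
So the blended color is (118, 196, 222), about #76c4de.

(118, 196, 222)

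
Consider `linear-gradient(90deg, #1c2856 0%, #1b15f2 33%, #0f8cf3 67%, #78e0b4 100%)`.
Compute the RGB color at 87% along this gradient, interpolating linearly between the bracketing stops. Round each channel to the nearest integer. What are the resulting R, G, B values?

87% lies between the 67% and 100% stops, so the local fraction is t = (87 − 67)/(100 − 67) = 20/33 ≈ 0.6061.
#0f8cf3 → (15, 140, 243); #78e0b4 → (120, 224, 180).
R = 15 + 0.6061 × (120 − 15) = 78.641 → 79
G = 140 + 0.6061 × (224 − 140) = 190.912 → 191
B = 243 + 0.6061 × (180 − 243) = 204.816 → 205

(79, 191, 205)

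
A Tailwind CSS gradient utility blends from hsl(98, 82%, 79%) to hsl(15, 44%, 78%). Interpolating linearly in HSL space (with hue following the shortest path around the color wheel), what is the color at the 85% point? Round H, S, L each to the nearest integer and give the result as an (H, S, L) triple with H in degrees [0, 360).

Hue arc: Δh = 15 − 98 = -83° (|Δh| ≤ 180, already the shorter path).
H = 98 + 0.85 × (-83) = 27.45 → 27°
S = 82 + 0.85 × (44 − 82) = 49.7 → 50%
L = 79 + 0.85 × (78 − 79) = 78.15 → 78%

(27, 50, 78)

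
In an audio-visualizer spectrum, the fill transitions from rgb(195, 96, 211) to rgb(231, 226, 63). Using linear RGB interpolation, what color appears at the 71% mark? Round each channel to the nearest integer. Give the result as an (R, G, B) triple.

71% corresponds to t = 0.71.
R = 195 + 0.71 × (231 − 195) = 195 + 0.71 × 36 = 220.56 → 221
G = 96 + 0.71 × (226 − 96) = 96 + 0.71 × 130 = 188.3 → 188
B = 211 + 0.71 × (63 − 211) = 211 + 0.71 × -148 = 105.92 → 106

(221, 188, 106)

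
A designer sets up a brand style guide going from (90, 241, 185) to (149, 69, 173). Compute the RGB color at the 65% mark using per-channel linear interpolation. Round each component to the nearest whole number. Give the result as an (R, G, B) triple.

65% corresponds to t = 0.65.
R = 90 + 0.65 × (149 − 90) = 90 + 0.65 × 59 = 128.35 → 128
G = 241 + 0.65 × (69 − 241) = 241 + 0.65 × -172 = 129.2 → 129
B = 185 + 0.65 × (173 − 185) = 185 + 0.65 × -12 = 177.2 → 177

(128, 129, 177)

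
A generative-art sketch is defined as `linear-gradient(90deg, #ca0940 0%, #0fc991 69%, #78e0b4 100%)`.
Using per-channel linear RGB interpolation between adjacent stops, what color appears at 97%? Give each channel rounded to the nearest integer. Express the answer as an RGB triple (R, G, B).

97% lies between the 69% and 100% stops, so the local fraction is t = (97 − 69)/(100 − 69) = 28/31 ≈ 0.9032.
#0fc991 → (15, 201, 145); #78e0b4 → (120, 224, 180).
R = 15 + 0.9032 × (120 − 15) = 109.836 → 110
G = 201 + 0.9032 × (224 − 201) = 221.774 → 222
B = 145 + 0.9032 × (180 − 145) = 176.612 → 177

(110, 222, 177)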